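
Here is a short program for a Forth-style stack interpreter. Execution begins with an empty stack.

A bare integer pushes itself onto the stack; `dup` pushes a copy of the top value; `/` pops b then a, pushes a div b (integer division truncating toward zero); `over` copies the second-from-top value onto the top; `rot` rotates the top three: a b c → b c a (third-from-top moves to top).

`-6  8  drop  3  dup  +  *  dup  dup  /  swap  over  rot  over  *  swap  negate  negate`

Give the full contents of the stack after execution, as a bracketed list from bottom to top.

[-36, 1, 1]

-6      -6
8       -6 8
drop    -6
3       -6 3
dup     -6 3 3
+       -6 6
*       -36
dup     -36 -36
dup     -36 -36 -36
/       -36 1
swap    1 -36
over    1 -36 1
rot     -36 1 1
over    -36 1 1 1
*       -36 1 1
swap    -36 1 1
negate  -36 1 -1
negate  -36 1 1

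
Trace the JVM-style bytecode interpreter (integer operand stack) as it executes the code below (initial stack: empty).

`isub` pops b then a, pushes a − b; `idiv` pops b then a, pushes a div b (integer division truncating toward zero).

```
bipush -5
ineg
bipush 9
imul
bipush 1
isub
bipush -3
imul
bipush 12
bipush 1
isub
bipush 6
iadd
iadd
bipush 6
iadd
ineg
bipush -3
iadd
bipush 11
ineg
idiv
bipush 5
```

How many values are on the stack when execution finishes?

2

bipush -5 → [-5]
ineg      → [5]
bipush 9  → [5, 9]
imul      → [45]
bipush 1  → [45, 1]
isub      → [44]
bipush -3 → [44, -3]
imul      → [-132]
bipush 12 → [-132, 12]
bipush 1  → [-132, 12, 1]
isub      → [-132, 11]
bipush 6  → [-132, 11, 6]
iadd      → [-132, 17]
iadd      → [-115]
bipush 6  → [-115, 6]
iadd      → [-109]
ineg      → [109]
bipush -3 → [109, -3]
iadd      → [106]
bipush 11 → [106, 11]
ineg      → [106, -11]
idiv      → [-9]
bipush 5  → [-9, 5]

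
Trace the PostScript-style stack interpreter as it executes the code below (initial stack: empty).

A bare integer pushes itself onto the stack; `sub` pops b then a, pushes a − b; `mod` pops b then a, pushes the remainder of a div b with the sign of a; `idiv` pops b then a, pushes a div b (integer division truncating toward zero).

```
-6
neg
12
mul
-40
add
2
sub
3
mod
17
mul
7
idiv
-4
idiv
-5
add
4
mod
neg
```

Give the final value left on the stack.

-6    [-6]
neg   [6]
12    [6, 12]
mul   [72]
-40   [72, -40]
add   [32]
2     [32, 2]
sub   [30]
3     [30, 3]
mod   [0]
17    [0, 17]
mul   [0]
7     [0, 7]
idiv  [0]
-4    [0, -4]
idiv  [0]
-5    [0, -5]
add   [-5]
4     [-5, 4]
mod   [-1]
neg   [1]

1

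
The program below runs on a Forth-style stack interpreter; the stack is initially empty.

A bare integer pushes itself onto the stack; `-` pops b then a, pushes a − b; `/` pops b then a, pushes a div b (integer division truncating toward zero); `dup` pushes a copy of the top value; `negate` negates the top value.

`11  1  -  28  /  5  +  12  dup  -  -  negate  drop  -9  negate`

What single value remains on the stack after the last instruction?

11     -> [11]
1      -> [11, 1]
-      -> [10]
28     -> [10, 28]
/      -> [0]
5      -> [0, 5]
+      -> [5]
12     -> [5, 12]
dup    -> [5, 12, 12]
-      -> [5, 0]
-      -> [5]
negate -> [-5]
drop   -> []
-9     -> [-9]
negate -> [9]

9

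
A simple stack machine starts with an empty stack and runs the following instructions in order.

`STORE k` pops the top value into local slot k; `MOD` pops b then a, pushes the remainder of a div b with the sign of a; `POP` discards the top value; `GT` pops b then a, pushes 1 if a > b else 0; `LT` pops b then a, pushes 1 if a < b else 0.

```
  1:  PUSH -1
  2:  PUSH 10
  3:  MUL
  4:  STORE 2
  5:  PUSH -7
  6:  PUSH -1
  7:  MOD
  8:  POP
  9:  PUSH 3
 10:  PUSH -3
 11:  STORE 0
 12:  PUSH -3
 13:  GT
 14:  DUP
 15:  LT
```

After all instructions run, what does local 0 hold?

PUSH -1 -> -1
PUSH 10 -> -1 10
MUL     -> -10
STORE 2 -> (empty)
PUSH -7 -> -7
PUSH -1 -> -7 -1
MOD     -> 0
POP     -> (empty)
PUSH 3  -> 3
PUSH -3 -> 3 -3
STORE 0 -> 3
PUSH -3 -> 3 -3
GT      -> 1
DUP     -> 1 1
LT      -> 0

-3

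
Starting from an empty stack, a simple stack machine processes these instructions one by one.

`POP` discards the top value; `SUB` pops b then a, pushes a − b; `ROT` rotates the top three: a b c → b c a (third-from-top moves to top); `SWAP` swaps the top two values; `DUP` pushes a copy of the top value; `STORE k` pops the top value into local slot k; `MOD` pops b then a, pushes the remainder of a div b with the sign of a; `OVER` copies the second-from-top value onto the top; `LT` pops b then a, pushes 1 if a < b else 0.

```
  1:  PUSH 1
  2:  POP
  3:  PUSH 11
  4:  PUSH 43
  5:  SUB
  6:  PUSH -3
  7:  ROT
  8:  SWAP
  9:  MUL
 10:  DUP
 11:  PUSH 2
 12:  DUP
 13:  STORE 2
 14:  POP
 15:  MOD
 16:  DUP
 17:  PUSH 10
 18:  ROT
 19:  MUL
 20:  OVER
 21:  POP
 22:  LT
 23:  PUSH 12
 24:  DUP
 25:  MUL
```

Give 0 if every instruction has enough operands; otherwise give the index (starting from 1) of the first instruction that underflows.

7

PUSH 1  → 1
POP     → (empty)
PUSH 11 → 11
PUSH 43 → 11 43
SUB     → -32
PUSH -3 → -32 -3
ROT  — needs 3 operands, stack has 2 → underflow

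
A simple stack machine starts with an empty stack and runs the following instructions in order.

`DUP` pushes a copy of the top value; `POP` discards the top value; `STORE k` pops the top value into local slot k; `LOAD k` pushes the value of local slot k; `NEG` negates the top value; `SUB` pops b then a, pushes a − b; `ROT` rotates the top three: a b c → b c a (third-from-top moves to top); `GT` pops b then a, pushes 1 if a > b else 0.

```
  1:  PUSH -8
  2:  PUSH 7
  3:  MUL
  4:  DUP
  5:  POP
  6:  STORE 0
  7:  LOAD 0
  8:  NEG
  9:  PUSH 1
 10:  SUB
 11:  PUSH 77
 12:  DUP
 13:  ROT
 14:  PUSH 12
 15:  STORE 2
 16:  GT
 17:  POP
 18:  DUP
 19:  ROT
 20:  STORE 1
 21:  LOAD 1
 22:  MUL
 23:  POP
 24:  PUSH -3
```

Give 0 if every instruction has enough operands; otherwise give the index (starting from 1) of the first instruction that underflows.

19

PUSH -8 → [-8]
PUSH 7  → [-8, 7]
MUL     → [-56]
DUP     → [-56, -56]
POP     → [-56]
STORE 0 → []
LOAD 0  → [-56]
NEG     → [56]
PUSH 1  → [56, 1]
SUB     → [55]
PUSH 77 → [55, 77]
DUP     → [55, 77, 77]
ROT     → [77, 77, 55]
PUSH 12 → [77, 77, 55, 12]
STORE 2 → [77, 77, 55]
GT      → [77, 1]
POP     → [77]
DUP     → [77, 77]
ROT  — needs 3 operands, stack has 2 → underflow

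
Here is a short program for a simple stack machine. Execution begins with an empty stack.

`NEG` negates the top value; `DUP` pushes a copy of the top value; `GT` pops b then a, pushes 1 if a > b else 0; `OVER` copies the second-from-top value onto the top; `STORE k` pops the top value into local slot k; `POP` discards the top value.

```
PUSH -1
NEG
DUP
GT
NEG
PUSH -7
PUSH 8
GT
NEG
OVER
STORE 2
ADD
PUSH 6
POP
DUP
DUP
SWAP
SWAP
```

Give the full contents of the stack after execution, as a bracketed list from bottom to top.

[0, 0, 0]

PUSH -1 → -1
NEG     → 1
DUP     → 1 1
GT      → 0
NEG     → 0
PUSH -7 → 0 -7
PUSH 8  → 0 -7 8
GT      → 0 0
NEG     → 0 0
OVER    → 0 0 0
STORE 2 → 0 0
ADD     → 0
PUSH 6  → 0 6
POP     → 0
DUP     → 0 0
DUP     → 0 0 0
SWAP    → 0 0 0
SWAP    → 0 0 0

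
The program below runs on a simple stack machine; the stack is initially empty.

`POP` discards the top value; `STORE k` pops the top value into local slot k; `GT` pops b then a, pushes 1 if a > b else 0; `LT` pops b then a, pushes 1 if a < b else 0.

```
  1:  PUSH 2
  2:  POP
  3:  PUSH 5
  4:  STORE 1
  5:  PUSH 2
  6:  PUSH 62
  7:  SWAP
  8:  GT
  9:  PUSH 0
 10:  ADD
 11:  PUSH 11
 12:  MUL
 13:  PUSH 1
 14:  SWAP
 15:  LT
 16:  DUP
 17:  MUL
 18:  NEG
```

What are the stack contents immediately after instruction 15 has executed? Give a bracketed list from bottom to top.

PUSH 2  : 2
POP     : (empty)
PUSH 5  : 5
STORE 1 : (empty)
PUSH 2  : 2
PUSH 62 : 2 62
SWAP    : 62 2
GT      : 1
PUSH 0  : 1 0
ADD     : 1
PUSH 11 : 1 11
MUL     : 11
PUSH 1  : 11 1
SWAP    : 1 11
LT      : 1

[1]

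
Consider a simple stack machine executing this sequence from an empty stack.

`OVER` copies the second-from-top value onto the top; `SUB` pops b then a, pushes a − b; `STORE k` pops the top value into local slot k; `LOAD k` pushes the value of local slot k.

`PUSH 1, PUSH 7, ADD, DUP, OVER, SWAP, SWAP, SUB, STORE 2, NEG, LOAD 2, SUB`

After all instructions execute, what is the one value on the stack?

PUSH 1  → 1
PUSH 7  → 1 7
ADD     → 8
DUP     → 8 8
OVER    → 8 8 8
SWAP    → 8 8 8
SWAP    → 8 8 8
SUB     → 8 0
STORE 2 → 8
NEG     → -8
LOAD 2  → -8 0
SUB     → -8

-8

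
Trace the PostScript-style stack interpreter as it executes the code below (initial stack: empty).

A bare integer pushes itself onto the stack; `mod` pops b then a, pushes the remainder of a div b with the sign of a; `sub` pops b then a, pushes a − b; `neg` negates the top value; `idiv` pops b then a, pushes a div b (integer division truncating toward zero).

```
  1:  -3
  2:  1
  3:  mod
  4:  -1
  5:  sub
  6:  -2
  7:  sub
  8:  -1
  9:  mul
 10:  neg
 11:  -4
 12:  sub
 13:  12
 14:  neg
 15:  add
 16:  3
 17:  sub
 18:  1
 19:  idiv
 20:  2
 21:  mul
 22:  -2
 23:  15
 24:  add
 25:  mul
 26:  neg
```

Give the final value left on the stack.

-3    -3
1     -3 1
mod   0
-1    0 -1
sub   1
-2    1 -2
sub   3
-1    3 -1
mul   -3
neg   3
-4    3 -4
sub   7
12    7 12
neg   7 -12
add   -5
3     -5 3
sub   -8
1     -8 1
idiv  -8
2     -8 2
mul   -16
-2    -16 -2
15    -16 -2 15
add   -16 13
mul   -208
neg   208

208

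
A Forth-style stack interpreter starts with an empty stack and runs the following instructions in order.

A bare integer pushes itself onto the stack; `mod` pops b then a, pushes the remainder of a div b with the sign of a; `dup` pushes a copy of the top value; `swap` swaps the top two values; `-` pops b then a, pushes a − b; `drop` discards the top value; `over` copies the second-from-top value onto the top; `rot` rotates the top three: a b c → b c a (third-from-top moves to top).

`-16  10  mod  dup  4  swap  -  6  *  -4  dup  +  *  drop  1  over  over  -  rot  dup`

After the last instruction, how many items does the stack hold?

4

-16   [-16]
10    [-16, 10]
mod   [-6]
dup   [-6, -6]
4     [-6, -6, 4]
swap  [-6, 4, -6]
-     [-6, 10]
6     [-6, 10, 6]
*     [-6, 60]
-4    [-6, 60, -4]
dup   [-6, 60, -4, -4]
+     [-6, 60, -8]
*     [-6, -480]
drop  [-6]
1     [-6, 1]
over  [-6, 1, -6]
over  [-6, 1, -6, 1]
-     [-6, 1, -7]
rot   [1, -7, -6]
dup   [1, -7, -6, -6]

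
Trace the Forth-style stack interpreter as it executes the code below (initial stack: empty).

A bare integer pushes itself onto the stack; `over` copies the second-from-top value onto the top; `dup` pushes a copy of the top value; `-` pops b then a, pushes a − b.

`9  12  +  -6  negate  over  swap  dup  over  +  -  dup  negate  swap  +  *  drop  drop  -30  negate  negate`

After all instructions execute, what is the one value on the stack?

9       9
12      9 12
+       21
-6      21 -6
negate  21 6
over    21 6 21
swap    21 21 6
dup     21 21 6 6
over    21 21 6 6 6
+       21 21 6 12
-       21 21 -6
dup     21 21 -6 -6
negate  21 21 -6 6
swap    21 21 6 -6
+       21 21 0
*       21 0
drop    21
drop    (empty)
-30     -30
negate  30
negate  -30

-30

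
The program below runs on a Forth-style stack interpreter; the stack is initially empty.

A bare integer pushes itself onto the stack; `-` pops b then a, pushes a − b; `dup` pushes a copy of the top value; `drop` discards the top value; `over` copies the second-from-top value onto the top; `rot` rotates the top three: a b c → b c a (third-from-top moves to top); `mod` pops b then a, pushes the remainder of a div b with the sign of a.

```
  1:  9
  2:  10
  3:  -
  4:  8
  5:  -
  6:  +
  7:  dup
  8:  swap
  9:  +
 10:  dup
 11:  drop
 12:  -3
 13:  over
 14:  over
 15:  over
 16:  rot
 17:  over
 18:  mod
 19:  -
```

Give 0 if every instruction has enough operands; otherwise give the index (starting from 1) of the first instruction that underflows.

9   [9]
10  [9, 10]
-   [-1]
8   [-1, 8]
-   [-9]
+  — needs 2 operands, stack has 1 → underflow

6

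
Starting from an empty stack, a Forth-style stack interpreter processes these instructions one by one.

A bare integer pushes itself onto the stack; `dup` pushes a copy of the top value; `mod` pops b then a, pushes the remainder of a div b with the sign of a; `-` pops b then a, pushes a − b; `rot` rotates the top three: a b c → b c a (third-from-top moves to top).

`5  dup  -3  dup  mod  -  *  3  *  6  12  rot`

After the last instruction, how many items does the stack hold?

5   -> 5
dup -> 5 5
-3  -> 5 5 -3
dup -> 5 5 -3 -3
mod -> 5 5 0
-   -> 5 5
*   -> 25
3   -> 25 3
*   -> 75
6   -> 75 6
12  -> 75 6 12
rot -> 6 12 75

3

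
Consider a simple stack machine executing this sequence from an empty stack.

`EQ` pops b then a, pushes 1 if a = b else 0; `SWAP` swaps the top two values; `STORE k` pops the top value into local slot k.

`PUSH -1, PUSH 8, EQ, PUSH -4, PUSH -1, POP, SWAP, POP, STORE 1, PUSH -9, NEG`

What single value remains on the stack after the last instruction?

9

PUSH -1 → [-1]
PUSH 8  → [-1, 8]
EQ      → [0]
PUSH -4 → [0, -4]
PUSH -1 → [0, -4, -1]
POP     → [0, -4]
SWAP    → [-4, 0]
POP     → [-4]
STORE 1 → []
PUSH -9 → [-9]
NEG     → [9]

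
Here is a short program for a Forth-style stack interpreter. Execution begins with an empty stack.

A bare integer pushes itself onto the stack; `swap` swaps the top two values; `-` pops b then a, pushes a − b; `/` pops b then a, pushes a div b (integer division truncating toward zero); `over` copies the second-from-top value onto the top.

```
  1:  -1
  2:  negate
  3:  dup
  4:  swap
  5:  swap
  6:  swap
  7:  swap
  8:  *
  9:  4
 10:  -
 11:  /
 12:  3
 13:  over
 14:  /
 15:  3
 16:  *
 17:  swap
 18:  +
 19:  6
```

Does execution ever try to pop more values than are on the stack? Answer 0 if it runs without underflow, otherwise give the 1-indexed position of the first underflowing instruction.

-1      -1
negate  1
dup     1 1
swap    1 1
swap    1 1
swap    1 1
swap    1 1
*       1
4       1 4
-       -3
/  — needs 2 operands, stack has 1 → underflow

11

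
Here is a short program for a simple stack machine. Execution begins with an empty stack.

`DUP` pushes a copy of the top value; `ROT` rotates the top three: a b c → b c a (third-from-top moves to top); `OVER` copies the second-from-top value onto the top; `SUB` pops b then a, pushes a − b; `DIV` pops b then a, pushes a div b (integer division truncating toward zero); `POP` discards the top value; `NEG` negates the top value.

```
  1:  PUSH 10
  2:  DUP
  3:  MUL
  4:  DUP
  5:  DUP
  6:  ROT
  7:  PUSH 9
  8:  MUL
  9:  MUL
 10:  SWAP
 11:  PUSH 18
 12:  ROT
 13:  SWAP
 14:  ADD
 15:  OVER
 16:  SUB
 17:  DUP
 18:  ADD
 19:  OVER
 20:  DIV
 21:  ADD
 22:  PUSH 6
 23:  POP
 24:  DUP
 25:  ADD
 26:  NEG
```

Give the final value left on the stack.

-3796

PUSH 10 -> [10]
DUP     -> [10, 10]
MUL     -> [100]
DUP     -> [100, 100]
DUP     -> [100, 100, 100]
ROT     -> [100, 100, 100]
PUSH 9  -> [100, 100, 100, 9]
MUL     -> [100, 100, 900]
MUL     -> [100, 90000]
SWAP    -> [90000, 100]
PUSH 18 -> [90000, 100, 18]
ROT     -> [100, 18, 90000]
SWAP    -> [100, 90000, 18]
ADD     -> [100, 90018]
OVER    -> [100, 90018, 100]
SUB     -> [100, 89918]
DUP     -> [100, 89918, 89918]
ADD     -> [100, 179836]
OVER    -> [100, 179836, 100]
DIV     -> [100, 1798]
ADD     -> [1898]
PUSH 6  -> [1898, 6]
POP     -> [1898]
DUP     -> [1898, 1898]
ADD     -> [3796]
NEG     -> [-3796]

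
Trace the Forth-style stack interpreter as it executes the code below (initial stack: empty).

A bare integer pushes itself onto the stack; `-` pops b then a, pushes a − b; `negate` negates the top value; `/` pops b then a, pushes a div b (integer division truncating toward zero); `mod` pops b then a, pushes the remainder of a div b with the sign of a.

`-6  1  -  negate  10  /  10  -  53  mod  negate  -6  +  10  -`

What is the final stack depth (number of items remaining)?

1

-6     -> [-6]
1      -> [-6, 1]
-      -> [-7]
negate -> [7]
10     -> [7, 10]
/      -> [0]
10     -> [0, 10]
-      -> [-10]
53     -> [-10, 53]
mod    -> [-10]
negate -> [10]
-6     -> [10, -6]
+      -> [4]
10     -> [4, 10]
-      -> [-6]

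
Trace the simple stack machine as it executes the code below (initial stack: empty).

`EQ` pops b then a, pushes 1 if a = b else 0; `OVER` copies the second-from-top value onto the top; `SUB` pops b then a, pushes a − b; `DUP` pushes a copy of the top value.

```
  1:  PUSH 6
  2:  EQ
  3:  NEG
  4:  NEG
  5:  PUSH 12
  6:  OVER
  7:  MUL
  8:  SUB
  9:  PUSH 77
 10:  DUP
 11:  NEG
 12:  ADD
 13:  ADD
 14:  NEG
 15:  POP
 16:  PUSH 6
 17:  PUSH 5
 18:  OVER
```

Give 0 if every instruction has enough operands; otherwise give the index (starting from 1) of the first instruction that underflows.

2

PUSH 6 : 6
EQ  — needs 2 operands, stack has 1 → underflow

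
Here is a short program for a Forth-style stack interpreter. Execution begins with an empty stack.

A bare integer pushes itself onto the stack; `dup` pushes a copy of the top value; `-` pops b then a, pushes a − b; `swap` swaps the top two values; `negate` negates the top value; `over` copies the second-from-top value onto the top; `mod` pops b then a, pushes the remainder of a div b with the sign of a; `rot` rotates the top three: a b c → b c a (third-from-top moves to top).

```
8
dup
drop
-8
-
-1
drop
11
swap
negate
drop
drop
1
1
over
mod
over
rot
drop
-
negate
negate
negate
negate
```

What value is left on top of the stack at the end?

8      -> 8
dup    -> 8 8
drop   -> 8
-8     -> 8 -8
-      -> 16
-1     -> 16 -1
drop   -> 16
11     -> 16 11
swap   -> 11 16
negate -> 11 -16
drop   -> 11
drop   -> (empty)
1      -> 1
1      -> 1 1
over   -> 1 1 1
mod    -> 1 0
over   -> 1 0 1
rot    -> 0 1 1
drop   -> 0 1
-      -> -1
negate -> 1
negate -> -1
negate -> 1
negate -> -1

-1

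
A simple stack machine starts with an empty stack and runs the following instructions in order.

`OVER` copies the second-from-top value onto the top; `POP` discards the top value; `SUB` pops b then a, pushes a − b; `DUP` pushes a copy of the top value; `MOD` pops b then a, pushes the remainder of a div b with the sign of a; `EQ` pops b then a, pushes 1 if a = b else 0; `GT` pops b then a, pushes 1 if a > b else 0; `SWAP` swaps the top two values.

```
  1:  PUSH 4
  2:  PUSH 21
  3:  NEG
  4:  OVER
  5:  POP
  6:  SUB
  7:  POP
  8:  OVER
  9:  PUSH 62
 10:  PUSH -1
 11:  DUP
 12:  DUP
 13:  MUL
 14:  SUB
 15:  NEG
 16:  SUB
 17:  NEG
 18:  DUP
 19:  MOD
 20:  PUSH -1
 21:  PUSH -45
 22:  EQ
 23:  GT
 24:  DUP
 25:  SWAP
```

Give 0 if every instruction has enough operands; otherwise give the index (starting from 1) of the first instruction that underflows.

8

PUSH 4   4
PUSH 21  4 21
NEG      4 -21
OVER     4 -21 4
POP      4 -21
SUB      25
POP      (empty)
OVER  — needs 2 operands, stack has 0 → underflow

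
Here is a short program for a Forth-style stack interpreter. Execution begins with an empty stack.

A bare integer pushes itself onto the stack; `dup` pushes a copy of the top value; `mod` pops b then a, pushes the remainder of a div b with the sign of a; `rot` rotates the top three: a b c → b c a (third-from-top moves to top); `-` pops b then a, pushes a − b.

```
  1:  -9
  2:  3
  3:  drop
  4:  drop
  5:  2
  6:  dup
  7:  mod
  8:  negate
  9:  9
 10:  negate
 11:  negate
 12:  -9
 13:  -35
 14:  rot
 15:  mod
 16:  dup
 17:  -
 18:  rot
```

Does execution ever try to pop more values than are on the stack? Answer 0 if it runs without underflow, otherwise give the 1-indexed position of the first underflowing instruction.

-9      -9
3       -9 3
drop    -9
drop    (empty)
2       2
dup     2 2
mod     0
negate  0
9       0 9
negate  0 -9
negate  0 9
-9      0 9 -9
-35     0 9 -9 -35
rot     0 -9 -35 9
mod     0 -9 -8
dup     0 -9 -8 -8
-       0 -9 0
rot     -9 0 0

0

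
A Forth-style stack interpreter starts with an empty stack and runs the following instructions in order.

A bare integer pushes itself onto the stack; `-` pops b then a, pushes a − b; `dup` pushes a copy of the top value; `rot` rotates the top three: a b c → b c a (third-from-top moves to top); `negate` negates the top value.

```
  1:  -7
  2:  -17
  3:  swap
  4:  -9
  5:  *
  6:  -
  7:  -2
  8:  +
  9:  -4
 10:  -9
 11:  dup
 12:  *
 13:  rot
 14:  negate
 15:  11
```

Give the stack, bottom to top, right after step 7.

[-80, -2]

-7    -7
-17   -7 -17
swap  -17 -7
-9    -17 -7 -9
*     -17 63
-     -80
-2    -80 -2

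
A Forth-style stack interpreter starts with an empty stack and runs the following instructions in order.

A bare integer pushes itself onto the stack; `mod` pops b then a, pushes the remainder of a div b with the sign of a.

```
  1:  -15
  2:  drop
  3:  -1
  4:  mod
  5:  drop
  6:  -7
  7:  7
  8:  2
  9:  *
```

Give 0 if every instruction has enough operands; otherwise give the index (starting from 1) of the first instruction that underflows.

-15   -15
drop  (empty)
-1    -1
mod  — needs 2 operands, stack has 1 → underflow

4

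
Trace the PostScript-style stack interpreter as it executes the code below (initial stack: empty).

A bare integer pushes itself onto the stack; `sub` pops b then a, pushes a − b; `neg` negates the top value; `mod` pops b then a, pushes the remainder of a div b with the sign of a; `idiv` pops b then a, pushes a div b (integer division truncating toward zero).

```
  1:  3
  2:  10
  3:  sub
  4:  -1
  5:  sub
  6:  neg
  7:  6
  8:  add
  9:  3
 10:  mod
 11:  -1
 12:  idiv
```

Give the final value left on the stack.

0

3    : 3
10   : 3 10
sub  : -7
-1   : -7 -1
sub  : -6
neg  : 6
6    : 6 6
add  : 12
3    : 12 3
mod  : 0
-1   : 0 -1
idiv : 0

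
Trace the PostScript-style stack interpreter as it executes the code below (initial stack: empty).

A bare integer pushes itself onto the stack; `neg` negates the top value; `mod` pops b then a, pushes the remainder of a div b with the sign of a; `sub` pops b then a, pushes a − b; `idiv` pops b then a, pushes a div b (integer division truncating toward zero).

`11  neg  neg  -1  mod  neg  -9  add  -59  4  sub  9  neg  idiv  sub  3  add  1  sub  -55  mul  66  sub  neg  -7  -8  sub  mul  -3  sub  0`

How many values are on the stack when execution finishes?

11    [11]
neg   [-11]
neg   [11]
-1    [11, -1]
mod   [0]
neg   [0]
-9    [0, -9]
add   [-9]
-59   [-9, -59]
4     [-9, -59, 4]
sub   [-9, -63]
9     [-9, -63, 9]
neg   [-9, -63, -9]
idiv  [-9, 7]
sub   [-16]
3     [-16, 3]
add   [-13]
1     [-13, 1]
sub   [-14]
-55   [-14, -55]
mul   [770]
66    [770, 66]
sub   [704]
neg   [-704]
-7    [-704, -7]
-8    [-704, -7, -8]
sub   [-704, 1]
mul   [-704]
-3    [-704, -3]
sub   [-701]
0     [-701, 0]

2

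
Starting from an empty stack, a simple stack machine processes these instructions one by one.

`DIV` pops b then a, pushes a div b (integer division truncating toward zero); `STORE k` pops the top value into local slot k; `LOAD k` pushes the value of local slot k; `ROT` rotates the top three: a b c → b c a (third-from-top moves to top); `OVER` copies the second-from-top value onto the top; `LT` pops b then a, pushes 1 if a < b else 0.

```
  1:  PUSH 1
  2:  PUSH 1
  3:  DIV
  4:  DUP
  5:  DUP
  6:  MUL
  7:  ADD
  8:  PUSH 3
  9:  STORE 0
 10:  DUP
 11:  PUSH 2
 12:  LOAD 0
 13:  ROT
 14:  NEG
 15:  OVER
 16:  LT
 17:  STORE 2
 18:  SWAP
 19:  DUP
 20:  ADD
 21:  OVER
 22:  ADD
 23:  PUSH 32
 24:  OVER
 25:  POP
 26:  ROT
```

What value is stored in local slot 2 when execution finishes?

PUSH 1  : 1
PUSH 1  : 1 1
DIV     : 1
DUP     : 1 1
DUP     : 1 1 1
MUL     : 1 1
ADD     : 2
PUSH 3  : 2 3
STORE 0 : 2
DUP     : 2 2
PUSH 2  : 2 2 2
LOAD 0  : 2 2 2 3
ROT     : 2 2 3 2
NEG     : 2 2 3 -2
OVER    : 2 2 3 -2 3
LT      : 2 2 3 1
STORE 2 : 2 2 3
SWAP    : 2 3 2
DUP     : 2 3 2 2
ADD     : 2 3 4
OVER    : 2 3 4 3
ADD     : 2 3 7
PUSH 32 : 2 3 7 32
OVER    : 2 3 7 32 7
POP     : 2 3 7 32
ROT     : 2 7 32 3

1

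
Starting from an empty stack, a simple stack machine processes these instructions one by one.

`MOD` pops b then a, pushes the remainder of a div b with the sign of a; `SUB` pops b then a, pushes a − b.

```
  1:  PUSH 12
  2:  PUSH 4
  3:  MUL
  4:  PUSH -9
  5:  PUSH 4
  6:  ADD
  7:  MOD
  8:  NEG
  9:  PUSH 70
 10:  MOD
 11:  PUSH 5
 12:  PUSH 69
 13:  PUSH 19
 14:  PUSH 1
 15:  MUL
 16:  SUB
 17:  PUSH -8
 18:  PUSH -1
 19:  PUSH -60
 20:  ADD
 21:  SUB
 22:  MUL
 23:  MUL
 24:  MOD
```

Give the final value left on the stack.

PUSH 12   12
PUSH 4    12 4
MUL       48
PUSH -9   48 -9
PUSH 4    48 -9 4
ADD       48 -5
MOD       3
NEG       -3
PUSH 70   -3 70
MOD       -3
PUSH 5    -3 5
PUSH 69   -3 5 69
PUSH 19   -3 5 69 19
PUSH 1    -3 5 69 19 1
MUL       -3 5 69 19
SUB       -3 5 50
PUSH -8   -3 5 50 -8
PUSH -1   -3 5 50 -8 -1
PUSH -60  -3 5 50 -8 -1 -60
ADD       -3 5 50 -8 -61
SUB       -3 5 50 53
MUL       -3 5 2650
MUL       -3 13250
MOD       -3

-3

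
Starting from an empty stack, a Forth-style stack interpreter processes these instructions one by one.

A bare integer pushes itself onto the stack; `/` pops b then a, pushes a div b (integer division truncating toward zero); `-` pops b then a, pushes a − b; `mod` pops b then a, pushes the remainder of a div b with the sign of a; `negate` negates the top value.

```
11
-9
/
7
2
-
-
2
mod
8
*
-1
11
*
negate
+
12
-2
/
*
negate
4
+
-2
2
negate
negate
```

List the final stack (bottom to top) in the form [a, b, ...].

[70, -2, 2]

11     -> [11]
-9     -> [11, -9]
/      -> [-1]
7      -> [-1, 7]
2      -> [-1, 7, 2]
-      -> [-1, 5]
-      -> [-6]
2      -> [-6, 2]
mod    -> [0]
8      -> [0, 8]
*      -> [0]
-1     -> [0, -1]
11     -> [0, -1, 11]
*      -> [0, -11]
negate -> [0, 11]
+      -> [11]
12     -> [11, 12]
-2     -> [11, 12, -2]
/      -> [11, -6]
*      -> [-66]
negate -> [66]
4      -> [66, 4]
+      -> [70]
-2     -> [70, -2]
2      -> [70, -2, 2]
negate -> [70, -2, -2]
negate -> [70, -2, 2]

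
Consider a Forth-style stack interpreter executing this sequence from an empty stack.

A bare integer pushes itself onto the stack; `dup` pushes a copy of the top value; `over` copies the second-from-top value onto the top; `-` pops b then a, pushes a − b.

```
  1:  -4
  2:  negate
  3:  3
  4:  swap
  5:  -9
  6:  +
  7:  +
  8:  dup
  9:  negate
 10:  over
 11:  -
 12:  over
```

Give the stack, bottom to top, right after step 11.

[-2, 4]

-4     → [-4]
negate → [4]
3      → [4, 3]
swap   → [3, 4]
-9     → [3, 4, -9]
+      → [3, -5]
+      → [-2]
dup    → [-2, -2]
negate → [-2, 2]
over   → [-2, 2, -2]
-      → [-2, 4]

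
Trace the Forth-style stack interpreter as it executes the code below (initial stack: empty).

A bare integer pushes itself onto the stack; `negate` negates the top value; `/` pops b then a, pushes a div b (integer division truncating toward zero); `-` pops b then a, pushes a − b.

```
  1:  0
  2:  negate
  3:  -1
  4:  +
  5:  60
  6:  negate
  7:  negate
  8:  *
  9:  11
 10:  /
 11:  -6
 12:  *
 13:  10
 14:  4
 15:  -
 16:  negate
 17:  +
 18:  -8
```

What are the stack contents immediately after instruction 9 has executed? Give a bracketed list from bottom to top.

0      → [0]
negate → [0]
-1     → [0, -1]
+      → [-1]
60     → [-1, 60]
negate → [-1, -60]
negate → [-1, 60]
*      → [-60]
11     → [-60, 11]

[-60, 11]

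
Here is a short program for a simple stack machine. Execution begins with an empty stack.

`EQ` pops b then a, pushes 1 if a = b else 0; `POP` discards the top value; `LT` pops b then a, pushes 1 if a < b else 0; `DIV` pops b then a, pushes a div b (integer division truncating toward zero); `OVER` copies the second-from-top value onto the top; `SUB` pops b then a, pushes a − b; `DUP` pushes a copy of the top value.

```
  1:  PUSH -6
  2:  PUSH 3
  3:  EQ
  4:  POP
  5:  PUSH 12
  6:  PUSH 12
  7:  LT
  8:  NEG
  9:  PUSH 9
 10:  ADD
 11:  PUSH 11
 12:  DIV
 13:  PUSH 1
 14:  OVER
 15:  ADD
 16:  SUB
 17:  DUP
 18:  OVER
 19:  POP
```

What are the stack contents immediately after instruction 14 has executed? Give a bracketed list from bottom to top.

[0, 1, 0]

PUSH -6  [-6]
PUSH 3   [-6, 3]
EQ       [0]
POP      []
PUSH 12  [12]
PUSH 12  [12, 12]
LT       [0]
NEG      [0]
PUSH 9   [0, 9]
ADD      [9]
PUSH 11  [9, 11]
DIV      [0]
PUSH 1   [0, 1]
OVER     [0, 1, 0]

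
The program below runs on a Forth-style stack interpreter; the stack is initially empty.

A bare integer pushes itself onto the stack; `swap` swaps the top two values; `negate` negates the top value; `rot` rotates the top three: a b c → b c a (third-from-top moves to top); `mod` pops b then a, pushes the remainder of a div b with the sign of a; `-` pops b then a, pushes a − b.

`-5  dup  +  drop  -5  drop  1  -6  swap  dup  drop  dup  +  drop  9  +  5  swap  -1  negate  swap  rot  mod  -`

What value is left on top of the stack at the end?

-5     → -5
dup    → -5 -5
+      → -10
drop   → (empty)
-5     → -5
drop   → (empty)
1      → 1
-6     → 1 -6
swap   → -6 1
dup    → -6 1 1
drop   → -6 1
dup    → -6 1 1
+      → -6 2
drop   → -6
9      → -6 9
+      → 3
5      → 3 5
swap   → 5 3
-1     → 5 3 -1
negate → 5 3 1
swap   → 5 1 3
rot    → 1 3 5
mod    → 1 3
-      → -2

-2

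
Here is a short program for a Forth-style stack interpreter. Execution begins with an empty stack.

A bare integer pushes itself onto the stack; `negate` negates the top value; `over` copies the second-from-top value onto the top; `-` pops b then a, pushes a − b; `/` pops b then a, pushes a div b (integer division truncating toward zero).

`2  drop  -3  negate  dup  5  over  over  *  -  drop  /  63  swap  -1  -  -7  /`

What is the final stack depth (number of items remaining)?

2

2      : 2
drop   : (empty)
-3     : -3
negate : 3
dup    : 3 3
5      : 3 3 5
over   : 3 3 5 3
over   : 3 3 5 3 5
*      : 3 3 5 15
-      : 3 3 -10
drop   : 3 3
/      : 1
63     : 1 63
swap   : 63 1
-1     : 63 1 -1
-      : 63 2
-7     : 63 2 -7
/      : 63 0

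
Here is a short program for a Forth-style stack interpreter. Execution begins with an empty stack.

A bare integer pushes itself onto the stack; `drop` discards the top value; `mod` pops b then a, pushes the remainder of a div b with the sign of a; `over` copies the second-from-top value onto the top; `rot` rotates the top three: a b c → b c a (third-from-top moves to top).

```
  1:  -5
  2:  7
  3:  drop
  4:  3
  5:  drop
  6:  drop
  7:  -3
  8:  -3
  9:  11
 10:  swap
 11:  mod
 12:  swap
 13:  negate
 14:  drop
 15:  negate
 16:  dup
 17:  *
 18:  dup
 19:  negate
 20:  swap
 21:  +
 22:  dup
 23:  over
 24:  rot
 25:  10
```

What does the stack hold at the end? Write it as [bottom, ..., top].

[0, 0, 0, 10]

-5     : -5
7      : -5 7
drop   : -5
3      : -5 3
drop   : -5
drop   : (empty)
-3     : -3
-3     : -3 -3
11     : -3 -3 11
swap   : -3 11 -3
mod    : -3 2
swap   : 2 -3
negate : 2 3
drop   : 2
negate : -2
dup    : -2 -2
*      : 4
dup    : 4 4
negate : 4 -4
swap   : -4 4
+      : 0
dup    : 0 0
over   : 0 0 0
rot    : 0 0 0
10     : 0 0 0 10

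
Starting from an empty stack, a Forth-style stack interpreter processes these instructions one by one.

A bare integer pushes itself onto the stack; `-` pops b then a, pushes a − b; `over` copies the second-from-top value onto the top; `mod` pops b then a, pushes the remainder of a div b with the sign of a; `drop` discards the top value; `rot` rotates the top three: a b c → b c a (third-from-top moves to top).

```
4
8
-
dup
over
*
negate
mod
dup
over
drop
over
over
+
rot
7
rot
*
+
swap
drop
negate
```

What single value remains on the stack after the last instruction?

4      → [4]
8      → [4, 8]
-      → [-4]
dup    → [-4, -4]
over   → [-4, -4, -4]
*      → [-4, 16]
negate → [-4, -16]
mod    → [-4]
dup    → [-4, -4]
over   → [-4, -4, -4]
drop   → [-4, -4]
over   → [-4, -4, -4]
over   → [-4, -4, -4, -4]
+      → [-4, -4, -8]
rot    → [-4, -8, -4]
7      → [-4, -8, -4, 7]
rot    → [-4, -4, 7, -8]
*      → [-4, -4, -56]
+      → [-4, -60]
swap   → [-60, -4]
drop   → [-60]
negate → [60]

60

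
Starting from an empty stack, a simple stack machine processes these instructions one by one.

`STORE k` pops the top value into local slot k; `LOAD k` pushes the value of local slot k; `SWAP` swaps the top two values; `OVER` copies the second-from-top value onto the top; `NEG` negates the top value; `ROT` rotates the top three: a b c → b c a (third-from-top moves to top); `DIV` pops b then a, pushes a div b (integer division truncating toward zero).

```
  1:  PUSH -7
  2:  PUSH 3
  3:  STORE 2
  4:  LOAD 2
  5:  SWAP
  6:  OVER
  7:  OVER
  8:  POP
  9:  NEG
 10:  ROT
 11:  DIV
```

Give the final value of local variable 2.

3

PUSH -7 -> -7
PUSH 3  -> -7 3
STORE 2 -> -7
LOAD 2  -> -7 3
SWAP    -> 3 -7
OVER    -> 3 -7 3
OVER    -> 3 -7 3 -7
POP     -> 3 -7 3
NEG     -> 3 -7 -3
ROT     -> -7 -3 3
DIV     -> -7 -1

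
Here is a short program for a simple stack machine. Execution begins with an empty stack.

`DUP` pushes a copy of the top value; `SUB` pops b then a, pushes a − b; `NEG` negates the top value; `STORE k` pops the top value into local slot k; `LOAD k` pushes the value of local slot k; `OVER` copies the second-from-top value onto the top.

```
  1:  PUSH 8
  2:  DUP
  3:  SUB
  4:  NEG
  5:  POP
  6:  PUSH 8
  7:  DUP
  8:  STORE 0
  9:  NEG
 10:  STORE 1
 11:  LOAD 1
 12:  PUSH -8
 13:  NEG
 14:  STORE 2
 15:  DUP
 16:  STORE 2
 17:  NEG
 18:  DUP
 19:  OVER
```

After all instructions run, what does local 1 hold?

PUSH 8  : [8]
DUP     : [8, 8]
SUB     : [0]
NEG     : [0]
POP     : []
PUSH 8  : [8]
DUP     : [8, 8]
STORE 0 : [8]
NEG     : [-8]
STORE 1 : []
LOAD 1  : [-8]
PUSH -8 : [-8, -8]
NEG     : [-8, 8]
STORE 2 : [-8]
DUP     : [-8, -8]
STORE 2 : [-8]
NEG     : [8]
DUP     : [8, 8]
OVER    : [8, 8, 8]

-8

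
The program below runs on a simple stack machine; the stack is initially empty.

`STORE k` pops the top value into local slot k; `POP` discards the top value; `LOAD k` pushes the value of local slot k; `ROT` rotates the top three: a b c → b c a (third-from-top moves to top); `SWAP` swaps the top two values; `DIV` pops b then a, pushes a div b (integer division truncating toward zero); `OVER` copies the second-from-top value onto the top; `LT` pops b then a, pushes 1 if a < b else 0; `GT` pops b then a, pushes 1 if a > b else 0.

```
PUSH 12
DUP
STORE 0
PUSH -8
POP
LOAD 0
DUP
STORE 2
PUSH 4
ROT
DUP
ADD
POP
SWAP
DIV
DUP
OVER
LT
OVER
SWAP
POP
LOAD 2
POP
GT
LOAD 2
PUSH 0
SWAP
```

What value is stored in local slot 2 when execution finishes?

12

PUSH 12 : 12
DUP     : 12 12
STORE 0 : 12
PUSH -8 : 12 -8
POP     : 12
LOAD 0  : 12 12
DUP     : 12 12 12
STORE 2 : 12 12
PUSH 4  : 12 12 4
ROT     : 12 4 12
DUP     : 12 4 12 12
ADD     : 12 4 24
POP     : 12 4
SWAP    : 4 12
DIV     : 0
DUP     : 0 0
OVER    : 0 0 0
LT      : 0 0
OVER    : 0 0 0
SWAP    : 0 0 0
POP     : 0 0
LOAD 2  : 0 0 12
POP     : 0 0
GT      : 0
LOAD 2  : 0 12
PUSH 0  : 0 12 0
SWAP    : 0 0 12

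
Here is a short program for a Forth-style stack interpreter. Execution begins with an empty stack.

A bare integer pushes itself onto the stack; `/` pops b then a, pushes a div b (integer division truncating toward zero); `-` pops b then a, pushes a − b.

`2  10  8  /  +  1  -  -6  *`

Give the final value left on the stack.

-12

2  : [2]
10 : [2, 10]
8  : [2, 10, 8]
/  : [2, 1]
+  : [3]
1  : [3, 1]
-  : [2]
-6 : [2, -6]
*  : [-12]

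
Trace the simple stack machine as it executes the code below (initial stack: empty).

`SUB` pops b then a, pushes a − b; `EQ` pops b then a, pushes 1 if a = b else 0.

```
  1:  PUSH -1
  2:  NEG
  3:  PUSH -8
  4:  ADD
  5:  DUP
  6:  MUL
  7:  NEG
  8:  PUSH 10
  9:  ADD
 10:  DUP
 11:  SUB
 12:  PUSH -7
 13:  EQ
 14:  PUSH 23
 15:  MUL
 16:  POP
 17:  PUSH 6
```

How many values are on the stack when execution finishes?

1

PUSH -1 → [-1]
NEG     → [1]
PUSH -8 → [1, -8]
ADD     → [-7]
DUP     → [-7, -7]
MUL     → [49]
NEG     → [-49]
PUSH 10 → [-49, 10]
ADD     → [-39]
DUP     → [-39, -39]
SUB     → [0]
PUSH -7 → [0, -7]
EQ      → [0]
PUSH 23 → [0, 23]
MUL     → [0]
POP     → []
PUSH 6  → [6]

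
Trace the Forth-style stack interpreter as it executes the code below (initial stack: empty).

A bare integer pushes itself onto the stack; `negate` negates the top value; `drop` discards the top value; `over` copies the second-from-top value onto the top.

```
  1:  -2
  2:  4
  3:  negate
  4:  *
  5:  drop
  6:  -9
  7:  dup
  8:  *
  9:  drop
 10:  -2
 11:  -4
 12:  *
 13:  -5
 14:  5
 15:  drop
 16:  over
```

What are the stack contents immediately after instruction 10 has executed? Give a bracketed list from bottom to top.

-2     → [-2]
4      → [-2, 4]
negate → [-2, -4]
*      → [8]
drop   → []
-9     → [-9]
dup    → [-9, -9]
*      → [81]
drop   → []
-2     → [-2]

[-2]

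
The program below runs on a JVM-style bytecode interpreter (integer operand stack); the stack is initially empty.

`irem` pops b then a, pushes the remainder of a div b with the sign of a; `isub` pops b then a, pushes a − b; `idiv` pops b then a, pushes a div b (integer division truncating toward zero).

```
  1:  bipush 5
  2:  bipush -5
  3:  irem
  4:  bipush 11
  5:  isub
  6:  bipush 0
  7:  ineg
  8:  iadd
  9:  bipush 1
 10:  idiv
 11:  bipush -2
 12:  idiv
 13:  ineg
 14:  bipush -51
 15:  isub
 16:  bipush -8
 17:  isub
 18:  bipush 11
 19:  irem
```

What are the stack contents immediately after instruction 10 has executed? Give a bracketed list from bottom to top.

bipush 5  : 5
bipush -5 : 5 -5
irem      : 0
bipush 11 : 0 11
isub      : -11
bipush 0  : -11 0
ineg      : -11 0
iadd      : -11
bipush 1  : -11 1
idiv      : -11

[-11]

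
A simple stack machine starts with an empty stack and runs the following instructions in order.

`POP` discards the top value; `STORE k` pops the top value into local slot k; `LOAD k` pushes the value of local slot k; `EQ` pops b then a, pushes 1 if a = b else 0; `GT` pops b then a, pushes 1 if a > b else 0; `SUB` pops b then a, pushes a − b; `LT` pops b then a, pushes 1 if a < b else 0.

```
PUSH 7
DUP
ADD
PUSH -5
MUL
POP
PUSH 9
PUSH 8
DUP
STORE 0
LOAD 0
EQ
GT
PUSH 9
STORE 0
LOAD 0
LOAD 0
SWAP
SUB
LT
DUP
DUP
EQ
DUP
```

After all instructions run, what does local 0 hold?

PUSH 7  : [7]
DUP     : [7, 7]
ADD     : [14]
PUSH -5 : [14, -5]
MUL     : [-70]
POP     : []
PUSH 9  : [9]
PUSH 8  : [9, 8]
DUP     : [9, 8, 8]
STORE 0 : [9, 8]
LOAD 0  : [9, 8, 8]
EQ      : [9, 1]
GT      : [1]
PUSH 9  : [1, 9]
STORE 0 : [1]
LOAD 0  : [1, 9]
LOAD 0  : [1, 9, 9]
SWAP    : [1, 9, 9]
SUB     : [1, 0]
LT      : [0]
DUP     : [0, 0]
DUP     : [0, 0, 0]
EQ      : [0, 1]
DUP     : [0, 1, 1]

9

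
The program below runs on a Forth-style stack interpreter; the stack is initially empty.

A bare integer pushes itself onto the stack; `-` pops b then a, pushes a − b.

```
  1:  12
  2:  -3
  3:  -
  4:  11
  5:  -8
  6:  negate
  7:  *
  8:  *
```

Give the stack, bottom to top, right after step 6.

[15, 11, 8]

12     → 12
-3     → 12 -3
-      → 15
11     → 15 11
-8     → 15 11 -8
negate → 15 11 8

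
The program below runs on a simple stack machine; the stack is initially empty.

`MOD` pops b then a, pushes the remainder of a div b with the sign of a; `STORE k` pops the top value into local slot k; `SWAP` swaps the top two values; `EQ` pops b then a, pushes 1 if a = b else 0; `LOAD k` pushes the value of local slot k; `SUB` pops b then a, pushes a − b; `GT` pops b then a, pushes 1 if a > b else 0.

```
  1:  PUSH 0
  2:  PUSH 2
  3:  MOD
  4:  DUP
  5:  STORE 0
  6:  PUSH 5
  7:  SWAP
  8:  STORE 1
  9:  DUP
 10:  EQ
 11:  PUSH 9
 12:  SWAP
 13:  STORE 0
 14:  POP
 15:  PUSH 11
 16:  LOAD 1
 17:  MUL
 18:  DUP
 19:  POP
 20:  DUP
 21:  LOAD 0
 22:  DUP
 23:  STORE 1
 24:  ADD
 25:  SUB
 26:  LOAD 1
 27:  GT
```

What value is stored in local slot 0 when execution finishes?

1

PUSH 0  -> [0]
PUSH 2  -> [0, 2]
MOD     -> [0]
DUP     -> [0, 0]
STORE 0 -> [0]
PUSH 5  -> [0, 5]
SWAP    -> [5, 0]
STORE 1 -> [5]
DUP     -> [5, 5]
EQ      -> [1]
PUSH 9  -> [1, 9]
SWAP    -> [9, 1]
STORE 0 -> [9]
POP     -> []
PUSH 11 -> [11]
LOAD 1  -> [11, 0]
MUL     -> [0]
DUP     -> [0, 0]
POP     -> [0]
DUP     -> [0, 0]
LOAD 0  -> [0, 0, 1]
DUP     -> [0, 0, 1, 1]
STORE 1 -> [0, 0, 1]
ADD     -> [0, 1]
SUB     -> [-1]
LOAD 1  -> [-1, 1]
GT      -> [0]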